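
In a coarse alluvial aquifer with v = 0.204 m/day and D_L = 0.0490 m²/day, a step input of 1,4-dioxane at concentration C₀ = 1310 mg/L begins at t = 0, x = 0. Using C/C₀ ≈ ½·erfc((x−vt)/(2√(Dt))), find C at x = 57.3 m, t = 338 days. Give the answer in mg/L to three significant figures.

1280 mg/L

For a continuous step input, C/C₀ ≈ ½·erfc((x−vt)/(2√(Dt))).
vt = 0.204 × 338 = 68.952 m and 2√(Dt) = 2√(0.0490 × 338) = 8.139 m.
Argument (x−vt)/(2√(Dt)) = (57.3 − 68.952)/8.139 = -1.432; ½·erfc(-1.432) = 0.9786.
C = 1310 × 0.9786 = 1280 mg/L.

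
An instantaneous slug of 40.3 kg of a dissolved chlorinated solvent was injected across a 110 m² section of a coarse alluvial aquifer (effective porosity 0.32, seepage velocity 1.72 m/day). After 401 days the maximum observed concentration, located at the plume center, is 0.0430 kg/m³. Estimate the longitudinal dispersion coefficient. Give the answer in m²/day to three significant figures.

0.141 m²/day

At the plume center C_max = M/(n_e·A·√(4πDt)), so D = M²/(4πt·(n_e·A·C_max)²).
n_e·A·C_max = 0.32 × 110 × 0.0430 = 1.514 kg/m.
D = 40.3²/(4π × 401 × 1.514²) = 0.141 m²/day.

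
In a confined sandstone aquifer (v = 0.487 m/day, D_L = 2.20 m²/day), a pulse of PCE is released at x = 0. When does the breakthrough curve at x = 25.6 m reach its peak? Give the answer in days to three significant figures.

44.1 days

For the 1D instantaneous-source solution, setting ∂C/∂t = 0 at fixed x gives v²t² + 2Dt − x² = 0, so t = (√(D² + v²x²) − D)/v².
√(D² + v²x²) = √(2.20² + 0.487² × 25.6²) = 12.66; v² = 0.237169.
t = (12.66 − 2.20)/0.237169 = 44.1 days (vs. the pure-advection estimate x/v = 52.6 d).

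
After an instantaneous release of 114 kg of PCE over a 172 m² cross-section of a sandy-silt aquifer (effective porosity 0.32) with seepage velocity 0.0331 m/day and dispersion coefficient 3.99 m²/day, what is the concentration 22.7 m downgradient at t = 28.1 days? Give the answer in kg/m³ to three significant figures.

For an instantaneous plane source, C(x,t) = M/(n_e·A·√(4πDt)) · exp(−(x−vt)²/(4Dt)), with n_e·A the pore (flow) area.
Plume center vt = 0.0331 × 28.1 = 0.93011 m, so the well at 22.7 m is 21.76989 m downgradient of the peak.
√(4πDt) = 37.54 m, giving peak height M/(n_e·A·√(4πDt)) = 114/(0.32 × 172 × 37.54) = 0.05517 kg/m³.
(x−vt)²/(4Dt) = (21.76989)²/(4 × 3.99 × 28.1) = 1.057; exp(−1.057) = 0.3475.
C = 0.05517 × 0.3475 = 0.0192 kg/m³.

0.0192 kg/m³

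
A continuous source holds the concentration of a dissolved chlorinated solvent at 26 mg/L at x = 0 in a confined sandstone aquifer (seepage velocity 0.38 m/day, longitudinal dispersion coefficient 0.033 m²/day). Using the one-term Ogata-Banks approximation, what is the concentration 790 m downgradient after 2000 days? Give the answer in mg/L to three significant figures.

For a continuous step input, C/C₀ ≈ ½·erfc((x−vt)/(2√(Dt))).
vt = 0.38 × 2000 = 760 m and 2√(Dt) = 2√(0.033 × 2000) = 16.25 m.
Argument (x−vt)/(2√(Dt)) = (790 − 760)/16.25 = 1.846; ½·erfc(1.846) = 0.004519.
C = 26 × 0.004519 = 0.117 mg/L.

0.117 mg/L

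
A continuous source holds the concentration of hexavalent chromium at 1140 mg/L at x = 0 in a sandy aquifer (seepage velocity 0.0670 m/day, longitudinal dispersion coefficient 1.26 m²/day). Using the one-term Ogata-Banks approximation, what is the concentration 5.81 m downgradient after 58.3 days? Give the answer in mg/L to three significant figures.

For a continuous step input, C/C₀ ≈ ½·erfc((x−vt)/(2√(Dt))).
vt = 0.0670 × 58.3 = 3.9061 m and 2√(Dt) = 2√(1.26 × 58.3) = 17.14 m.
Argument (x−vt)/(2√(Dt)) = (5.81 − 3.9061)/17.14 = 0.1111; ½·erfc(0.1111) = 0.4376.
C = 1140 × 0.4376 = 499 mg/L.

499 mg/L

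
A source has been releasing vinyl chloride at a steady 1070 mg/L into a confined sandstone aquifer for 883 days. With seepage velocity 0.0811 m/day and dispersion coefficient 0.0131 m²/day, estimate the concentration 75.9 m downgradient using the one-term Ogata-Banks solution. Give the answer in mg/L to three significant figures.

199 mg/L

For a continuous step input, C/C₀ ≈ ½·erfc((x−vt)/(2√(Dt))).
vt = 0.0811 × 883 = 71.6113 m and 2√(Dt) = 2√(0.0131 × 883) = 6.802 m.
Argument (x−vt)/(2√(Dt)) = (75.9 − 71.6113)/6.802 = 0.6305; ½·erfc(0.6305) = 0.1863.
C = 1070 × 0.1863 = 199 mg/L.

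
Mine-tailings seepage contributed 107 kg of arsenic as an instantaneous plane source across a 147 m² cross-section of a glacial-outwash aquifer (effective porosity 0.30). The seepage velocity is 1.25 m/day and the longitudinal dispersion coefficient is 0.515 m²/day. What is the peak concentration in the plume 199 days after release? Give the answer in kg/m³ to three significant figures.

The peak of an instantaneous 1D plume sits at x = vt; there the Gaussian factor is 1 and C_max = M/(n_e·A·√(4πDt)), where n_e·A is the pore area the mass is dissolved in.
√(4πDt) = √(4π × 0.515 × 199) = 35.89 m, so C_max = 107/(0.30 × 147 × 35.89) = 0.0676 kg/m³.

0.0676 kg/m³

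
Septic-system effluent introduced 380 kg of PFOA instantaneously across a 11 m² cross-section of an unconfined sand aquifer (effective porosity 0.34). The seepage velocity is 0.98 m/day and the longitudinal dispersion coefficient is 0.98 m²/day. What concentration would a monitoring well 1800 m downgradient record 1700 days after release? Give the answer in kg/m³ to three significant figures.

0.0475 kg/m³

For an instantaneous plane source, C(x,t) = M/(n_e·A·√(4πDt)) · exp(−(x−vt)²/(4Dt)), with n_e·A the pore (flow) area.
Plume center vt = 0.98 × 1700 = 1666 m, so the well at 1800 m is 134 m downgradient of the peak.
√(4πDt) = 144.7 m, giving peak height M/(n_e·A·√(4πDt)) = 380/(0.34 × 11 × 144.7) = 0.7022 kg/m³.
(x−vt)²/(4Dt) = (134)²/(4 × 0.98 × 1700) = 2.694; exp(−2.694) = 0.06761.
C = 0.7022 × 0.06761 = 0.0475 kg/m³.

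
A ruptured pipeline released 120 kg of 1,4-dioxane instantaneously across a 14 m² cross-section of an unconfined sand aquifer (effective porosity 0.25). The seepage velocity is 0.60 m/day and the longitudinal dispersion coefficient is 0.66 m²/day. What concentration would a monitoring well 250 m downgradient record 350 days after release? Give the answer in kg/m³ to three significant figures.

0.113 kg/m³

For an instantaneous plane source, C(x,t) = M/(n_e·A·√(4πDt)) · exp(−(x−vt)²/(4Dt)), with n_e·A the pore (flow) area.
Plume center vt = 0.60 × 350 = 210 m, so the well at 250 m is 40 m downgradient of the peak.
√(4πDt) = 53.88 m, giving peak height M/(n_e·A·√(4πDt)) = 120/(0.25 × 14 × 53.88) = 0.6363 kg/m³.
(x−vt)²/(4Dt) = (40)²/(4 × 0.66 × 350) = 1.732; exp(−1.732) = 0.1769.
C = 0.6363 × 0.1769 = 0.113 kg/m³.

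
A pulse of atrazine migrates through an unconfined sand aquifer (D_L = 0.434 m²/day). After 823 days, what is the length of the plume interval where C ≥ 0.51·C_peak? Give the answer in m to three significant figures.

The plume is Gaussian with σ = √(2Dt) = √(2 × 0.434 × 823) = 26.73 m.
C/C_peak = exp(−Δx²/(2σ²)) = 0.51 ⇒ Δx = σ·√(−2 ln 0.51) = 26.73 × 1.160 = 31.01 m.
Width = 2Δx = 62.0 m.

62.0 m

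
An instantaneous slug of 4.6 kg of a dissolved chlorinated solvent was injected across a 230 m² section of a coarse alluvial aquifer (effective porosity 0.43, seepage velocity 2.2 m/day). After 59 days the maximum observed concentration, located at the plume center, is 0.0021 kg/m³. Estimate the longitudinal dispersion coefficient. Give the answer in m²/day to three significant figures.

At the plume center C_max = M/(n_e·A·√(4πDt)), so D = M²/(4πt·(n_e·A·C_max)²).
n_e·A·C_max = 0.43 × 230 × 0.0021 = 0.2077 kg/m.
D = 4.6²/(4π × 59 × 0.2077²) = 0.662 m²/day.

0.662 m²/day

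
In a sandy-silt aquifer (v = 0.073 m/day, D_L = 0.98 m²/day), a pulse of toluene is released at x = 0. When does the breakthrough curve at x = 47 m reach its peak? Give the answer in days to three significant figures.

For the 1D instantaneous-source solution, setting ∂C/∂t = 0 at fixed x gives v²t² + 2Dt − x² = 0, so t = (√(D² + v²x²) − D)/v².
√(D² + v²x²) = √(0.98² + 0.073² × 47²) = 3.568; v² = 0.005329.
t = (3.568 − 0.98)/0.005329 = 486 days (vs. the pure-advection estimate x/v = 644 d).

486 days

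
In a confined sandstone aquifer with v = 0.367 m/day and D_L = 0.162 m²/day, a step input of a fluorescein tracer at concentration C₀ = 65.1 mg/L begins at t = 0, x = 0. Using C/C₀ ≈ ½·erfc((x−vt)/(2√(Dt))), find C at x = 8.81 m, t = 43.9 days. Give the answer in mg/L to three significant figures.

For a continuous step input, C/C₀ ≈ ½·erfc((x−vt)/(2√(Dt))).
vt = 0.367 × 43.9 = 16.1113 m and 2√(Dt) = 2√(0.162 × 43.9) = 5.334 m.
Argument (x−vt)/(2√(Dt)) = (8.81 − 16.1113)/5.334 = -1.369; ½·erfc(-1.369) = 0.9736.
C = 65.1 × 0.9736 = 63.4 mg/L.

63.4 mg/L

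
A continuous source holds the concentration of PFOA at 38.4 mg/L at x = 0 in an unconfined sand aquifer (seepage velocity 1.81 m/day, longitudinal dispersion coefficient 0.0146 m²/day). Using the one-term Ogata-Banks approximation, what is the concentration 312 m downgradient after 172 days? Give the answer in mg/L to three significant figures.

14.6 mg/L

For a continuous step input, C/C₀ ≈ ½·erfc((x−vt)/(2√(Dt))).
vt = 1.81 × 172 = 311.32 m and 2√(Dt) = 2√(0.0146 × 172) = 3.169 m.
Argument (x−vt)/(2√(Dt)) = (312 − 311.32)/3.169 = 0.2146; ½·erfc(0.2146) = 0.3808.
C = 38.4 × 0.3808 = 14.6 mg/L.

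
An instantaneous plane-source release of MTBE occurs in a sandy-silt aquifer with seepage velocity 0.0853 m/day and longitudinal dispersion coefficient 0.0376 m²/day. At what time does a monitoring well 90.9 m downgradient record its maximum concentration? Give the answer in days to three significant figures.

For the 1D instantaneous-source solution, setting ∂C/∂t = 0 at fixed x gives v²t² + 2Dt − x² = 0, so t = (√(D² + v²x²) − D)/v².
√(D² + v²x²) = √(0.0376² + 0.0853² × 90.9²) = 7.754; v² = 0.00727609.
t = (7.754 − 0.0376)/0.00727609 = 1060 days (vs. the pure-advection estimate x/v = 1070 d).

1060 days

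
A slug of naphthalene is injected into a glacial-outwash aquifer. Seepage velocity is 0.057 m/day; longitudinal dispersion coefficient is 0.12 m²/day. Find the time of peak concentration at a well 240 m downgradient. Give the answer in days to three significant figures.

For the 1D instantaneous-source solution, setting ∂C/∂t = 0 at fixed x gives v²t² + 2Dt − x² = 0, so t = (√(D² + v²x²) − D)/v².
√(D² + v²x²) = √(0.12² + 0.057² × 240²) = 13.68; v² = 0.003249.
t = (13.68 − 0.12)/0.003249 = 4170 days (vs. the pure-advection estimate x/v = 4210 d).

4170 days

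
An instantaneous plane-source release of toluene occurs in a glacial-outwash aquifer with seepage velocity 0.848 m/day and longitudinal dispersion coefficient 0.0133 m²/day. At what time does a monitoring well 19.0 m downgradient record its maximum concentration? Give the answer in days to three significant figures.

22.4 days

For the 1D instantaneous-source solution, setting ∂C/∂t = 0 at fixed x gives v²t² + 2Dt − x² = 0, so t = (√(D² + v²x²) − D)/v².
√(D² + v²x²) = √(0.0133² + 0.848² × 19.0²) = 16.11; v² = 0.719104.
t = (16.11 − 0.0133)/0.719104 = 22.4 days (vs. the pure-advection estimate x/v = 22.4 d).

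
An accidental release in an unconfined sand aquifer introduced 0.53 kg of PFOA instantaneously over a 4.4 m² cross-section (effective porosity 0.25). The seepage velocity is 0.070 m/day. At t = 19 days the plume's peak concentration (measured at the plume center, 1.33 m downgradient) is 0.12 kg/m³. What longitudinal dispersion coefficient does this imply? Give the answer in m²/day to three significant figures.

At the plume center C_max = M/(n_e·A·√(4πDt)), so D = M²/(4πt·(n_e·A·C_max)²).
n_e·A·C_max = 0.25 × 4.4 × 0.12 = 0.1320 kg/m.
D = 0.53²/(4π × 19 × 0.1320²) = 0.0675 m²/day.

0.0675 m²/day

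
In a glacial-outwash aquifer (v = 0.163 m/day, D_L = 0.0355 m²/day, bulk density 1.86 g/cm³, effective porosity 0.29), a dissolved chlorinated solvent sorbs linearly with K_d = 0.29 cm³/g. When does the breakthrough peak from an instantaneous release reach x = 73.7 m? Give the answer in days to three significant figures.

1290 days

Retardation factor R = 1 + ρ_b·K_d/n = 1 + 1.86 × 0.29/0.29 = 2.860.
Sorption retards both mechanisms: v_R = v/R = 0.05699 m/day, D_R = D/R = 0.01241 m²/day.
Peak time from v_R²t² + 2D_R t − x² = 0: t = (√(D_R² + v_R²x²) − D_R)/v_R².
√(D_R² + v_R²x²) = √(0.01241² + 0.05699² × 73.7²) = 4.200; v_R² = 0.003248.
t = (4.200 − 0.01241)/0.003248 = 1290 days.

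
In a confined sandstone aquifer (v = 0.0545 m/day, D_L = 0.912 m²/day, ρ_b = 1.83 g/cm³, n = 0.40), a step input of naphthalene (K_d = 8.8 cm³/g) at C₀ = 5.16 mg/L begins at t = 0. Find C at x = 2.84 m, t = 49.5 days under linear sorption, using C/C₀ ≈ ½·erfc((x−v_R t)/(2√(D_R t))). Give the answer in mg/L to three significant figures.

0.157 mg/L

Retardation factor R = 1 + ρ_b·K_d/n = 1 + 1.83 × 8.8/0.40 = 41.26.
Sorption retards both mechanisms: v_R = v/R = 0.001321 m/day, D_R = D/R = 0.02210 m²/day.
v_R·t = 0.001321 × 49.5 = 0.0653895 m; 2√(D_R t) = 2.092 m; argument = (2.84 − 0.0653895)/2.092 = 1.326.
C = C₀ × ½·erfc(1.326) = 5.16 × 0.03038 = 0.157 mg/L.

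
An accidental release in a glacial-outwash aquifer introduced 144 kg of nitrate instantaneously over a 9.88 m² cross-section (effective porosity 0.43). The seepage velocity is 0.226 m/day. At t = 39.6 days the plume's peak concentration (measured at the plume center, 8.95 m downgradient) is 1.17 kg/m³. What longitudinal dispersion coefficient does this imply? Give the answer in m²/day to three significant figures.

At the plume center C_max = M/(n_e·A·√(4πDt)), so D = M²/(4πt·(n_e·A·C_max)²).
n_e·A·C_max = 0.43 × 9.88 × 1.17 = 4.971 kg/m.
D = 144²/(4π × 39.6 × 4.971²) = 1.69 m²/day.

1.69 m²/day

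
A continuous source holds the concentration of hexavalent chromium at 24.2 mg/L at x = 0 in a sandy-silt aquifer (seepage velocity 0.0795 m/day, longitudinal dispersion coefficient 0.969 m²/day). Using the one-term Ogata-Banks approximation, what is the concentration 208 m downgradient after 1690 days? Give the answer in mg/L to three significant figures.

2.40 mg/L

For a continuous step input, C/C₀ ≈ ½·erfc((x−vt)/(2√(Dt))).
vt = 0.0795 × 1690 = 134.355 m and 2√(Dt) = 2√(0.969 × 1690) = 80.93 m.
Argument (x−vt)/(2√(Dt)) = (208 − 134.355)/80.93 = 0.9100; ½·erfc(0.9100) = 0.09906.
C = 24.2 × 0.09906 = 2.40 mg/L.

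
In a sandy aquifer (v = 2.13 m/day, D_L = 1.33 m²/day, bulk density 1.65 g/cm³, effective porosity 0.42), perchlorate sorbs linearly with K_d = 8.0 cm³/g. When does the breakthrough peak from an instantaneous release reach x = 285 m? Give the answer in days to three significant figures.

4330 days

Retardation factor R = 1 + ρ_b·K_d/n = 1 + 1.65 × 8.0/0.42 = 32.43.
Sorption retards both mechanisms: v_R = v/R = 0.06568 m/day, D_R = D/R = 0.04101 m²/day.
Peak time from v_R²t² + 2D_R t − x² = 0: t = (√(D_R² + v_R²x²) − D_R)/v_R².
√(D_R² + v_R²x²) = √(0.04101² + 0.06568² × 285²) = 18.72; v_R² = 0.004314.
t = (18.72 − 0.04101)/0.004314 = 4330 days.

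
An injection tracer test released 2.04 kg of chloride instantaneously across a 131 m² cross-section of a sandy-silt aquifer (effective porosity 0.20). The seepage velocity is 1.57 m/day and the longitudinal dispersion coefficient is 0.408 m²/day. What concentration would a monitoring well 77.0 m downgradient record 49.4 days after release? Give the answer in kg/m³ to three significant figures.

0.00487 kg/m³

For an instantaneous plane source, C(x,t) = M/(n_e·A·√(4πDt)) · exp(−(x−vt)²/(4Dt)), with n_e·A the pore (flow) area.
Plume center vt = 1.57 × 49.4 = 77.558 m, so the well at 77.0 m is 0.558 m upgradient of the peak.
√(4πDt) = 15.91 m, giving peak height M/(n_e·A·√(4πDt)) = 2.04/(0.20 × 131 × 15.91) = 0.004894 kg/m³.
(x−vt)²/(4Dt) = (-0.558)²/(4 × 0.408 × 49.4) = 0.003862; exp(−0.003862) = 0.9961.
C = 0.004894 × 0.9961 = 0.00487 kg/m³.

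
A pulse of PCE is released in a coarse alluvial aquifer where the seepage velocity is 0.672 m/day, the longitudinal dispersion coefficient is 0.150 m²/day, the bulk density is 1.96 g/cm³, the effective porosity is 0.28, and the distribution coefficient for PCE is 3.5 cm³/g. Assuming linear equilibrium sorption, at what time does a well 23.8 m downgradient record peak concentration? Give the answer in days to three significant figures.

895 days

Retardation factor R = 1 + ρ_b·K_d/n = 1 + 1.96 × 3.5/0.28 = 25.50.
Sorption retards both mechanisms: v_R = v/R = 0.02635 m/day, D_R = D/R = 0.005882 m²/day.
Peak time from v_R²t² + 2D_R t − x² = 0: t = (√(D_R² + v_R²x²) − D_R)/v_R².
√(D_R² + v_R²x²) = √(0.005882² + 0.02635² × 23.8²) = 0.6272; v_R² = 0.0006943.
t = (0.6272 − 0.005882)/0.0006943 = 895 days.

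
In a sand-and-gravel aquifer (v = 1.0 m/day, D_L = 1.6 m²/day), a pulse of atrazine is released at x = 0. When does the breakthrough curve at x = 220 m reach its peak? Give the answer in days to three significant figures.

For the 1D instantaneous-source solution, setting ∂C/∂t = 0 at fixed x gives v²t² + 2Dt − x² = 0, so t = (√(D² + v²x²) − D)/v².
√(D² + v²x²) = √(1.6² + 1.0² × 220²) = 220.0; v² = 1.
t = (220.0 − 1.6)/1 = 218 days (vs. the pure-advection estimate x/v = 220 d).

218 days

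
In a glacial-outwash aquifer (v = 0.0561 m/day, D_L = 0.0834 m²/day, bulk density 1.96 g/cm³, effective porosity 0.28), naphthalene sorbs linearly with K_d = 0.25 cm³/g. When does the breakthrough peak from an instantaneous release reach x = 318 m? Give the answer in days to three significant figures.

15500 days

Retardation factor R = 1 + ρ_b·K_d/n = 1 + 1.96 × 0.25/0.28 = 2.750.
Sorption retards both mechanisms: v_R = v/R = 0.02040 m/day, D_R = D/R = 0.03033 m²/day.
Peak time from v_R²t² + 2D_R t − x² = 0: t = (√(D_R² + v_R²x²) − D_R)/v_R².
√(D_R² + v_R²x²) = √(0.03033² + 0.02040² × 318²) = 6.487; v_R² = 0.0004162.
t = (6.487 − 0.03033)/0.0004162 = 15500 days.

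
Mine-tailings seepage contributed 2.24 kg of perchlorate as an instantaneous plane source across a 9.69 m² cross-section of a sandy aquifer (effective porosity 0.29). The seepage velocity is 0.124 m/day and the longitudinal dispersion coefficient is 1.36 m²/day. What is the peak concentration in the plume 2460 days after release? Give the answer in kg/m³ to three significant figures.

The peak of an instantaneous 1D plume sits at x = vt; there the Gaussian factor is 1 and C_max = M/(n_e·A·√(4πDt)), where n_e·A is the pore area the mass is dissolved in.
√(4πDt) = √(4π × 1.36 × 2460) = 205.0 m, so C_max = 2.24/(0.29 × 9.69 × 205.0) = 0.00389 kg/m³.

0.00389 kg/m³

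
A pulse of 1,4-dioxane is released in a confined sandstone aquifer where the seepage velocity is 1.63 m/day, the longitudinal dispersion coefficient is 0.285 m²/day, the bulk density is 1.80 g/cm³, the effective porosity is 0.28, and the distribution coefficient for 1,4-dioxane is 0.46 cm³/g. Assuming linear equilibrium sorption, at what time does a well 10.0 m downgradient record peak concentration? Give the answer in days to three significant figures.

23.9 days

Retardation factor R = 1 + ρ_b·K_d/n = 1 + 1.80 × 0.46/0.28 = 3.957.
Sorption retards both mechanisms: v_R = v/R = 0.4119 m/day, D_R = D/R = 0.07202 m²/day.
Peak time from v_R²t² + 2D_R t − x² = 0: t = (√(D_R² + v_R²x²) − D_R)/v_R².
√(D_R² + v_R²x²) = √(0.07202² + 0.4119² × 10.0²) = 4.120; v_R² = 0.1697.
t = (4.120 − 0.07202)/0.1697 = 23.9 days.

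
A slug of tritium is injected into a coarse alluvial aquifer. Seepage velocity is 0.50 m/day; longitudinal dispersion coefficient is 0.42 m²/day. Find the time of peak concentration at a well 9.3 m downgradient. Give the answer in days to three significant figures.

For the 1D instantaneous-source solution, setting ∂C/∂t = 0 at fixed x gives v²t² + 2Dt − x² = 0, so t = (√(D² + v²x²) − D)/v².
√(D² + v²x²) = √(0.42² + 0.50² × 9.3²) = 4.669; v² = 0.25.
t = (4.669 − 0.42)/0.25 = 17.0 days (vs. the pure-advection estimate x/v = 18.6 d).

17.0 days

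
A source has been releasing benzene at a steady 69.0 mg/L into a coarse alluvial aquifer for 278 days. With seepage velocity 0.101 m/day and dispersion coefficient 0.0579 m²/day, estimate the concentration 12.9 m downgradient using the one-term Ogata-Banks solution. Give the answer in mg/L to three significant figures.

68.7 mg/L

For a continuous step input, C/C₀ ≈ ½·erfc((x−vt)/(2√(Dt))).
vt = 0.101 × 278 = 28.078 m and 2√(Dt) = 2√(0.0579 × 278) = 8.024 m.
Argument (x−vt)/(2√(Dt)) = (12.9 − 28.078)/8.024 = -1.892; ½·erfc(-1.892) = 0.9963.
C = 69.0 × 0.9963 = 68.7 mg/L.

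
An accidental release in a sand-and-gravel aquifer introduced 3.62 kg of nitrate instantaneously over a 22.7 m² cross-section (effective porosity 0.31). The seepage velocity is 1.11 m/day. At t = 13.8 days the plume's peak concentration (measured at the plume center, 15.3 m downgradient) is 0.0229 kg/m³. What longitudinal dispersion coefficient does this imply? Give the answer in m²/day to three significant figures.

2.91 m²/day

At the plume center C_max = M/(n_e·A·√(4πDt)), so D = M²/(4πt·(n_e·A·C_max)²).
n_e·A·C_max = 0.31 × 22.7 × 0.0229 = 0.1611 kg/m.
D = 3.62²/(4π × 13.8 × 0.1611²) = 2.91 m²/day.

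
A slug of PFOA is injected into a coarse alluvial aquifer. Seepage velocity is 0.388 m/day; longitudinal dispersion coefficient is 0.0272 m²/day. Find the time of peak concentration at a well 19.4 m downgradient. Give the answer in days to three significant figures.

For the 1D instantaneous-source solution, setting ∂C/∂t = 0 at fixed x gives v²t² + 2Dt − x² = 0, so t = (√(D² + v²x²) − D)/v².
√(D² + v²x²) = √(0.0272² + 0.388² × 19.4²) = 7.527; v² = 0.150544.
t = (7.527 − 0.0272)/0.150544 = 49.8 days (vs. the pure-advection estimate x/v = 50.0 d).

49.8 days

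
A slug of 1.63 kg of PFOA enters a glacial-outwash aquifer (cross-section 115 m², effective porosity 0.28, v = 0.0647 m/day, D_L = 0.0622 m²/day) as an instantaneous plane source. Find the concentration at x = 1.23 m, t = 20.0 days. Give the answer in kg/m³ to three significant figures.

For an instantaneous plane source, C(x,t) = M/(n_e·A·√(4πDt)) · exp(−(x−vt)²/(4Dt)), with n_e·A the pore (flow) area.
Plume center vt = 0.0647 × 20.0 = 1.294 m, so the well at 1.23 m is 0.064 m upgradient of the peak.
√(4πDt) = 3.954 m, giving peak height M/(n_e·A·√(4πDt)) = 1.63/(0.28 × 115 × 3.954) = 0.01280 kg/m³.
(x−vt)²/(4Dt) = (-0.064)²/(4 × 0.0622 × 20.0) = 0.0008232; exp(−0.0008232) = 0.9992.
C = 0.01280 × 0.9992 = 0.0128 kg/m³.

0.0128 kg/m³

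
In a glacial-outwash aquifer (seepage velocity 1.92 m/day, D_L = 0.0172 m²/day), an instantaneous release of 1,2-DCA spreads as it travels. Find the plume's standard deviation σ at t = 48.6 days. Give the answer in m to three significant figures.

1.29 m

Dispersive spreading gives a Gaussian with σ² = 2Dt; advection only shifts the center.
σ = √(2 × 0.0172 × 48.6) = 1.29 m.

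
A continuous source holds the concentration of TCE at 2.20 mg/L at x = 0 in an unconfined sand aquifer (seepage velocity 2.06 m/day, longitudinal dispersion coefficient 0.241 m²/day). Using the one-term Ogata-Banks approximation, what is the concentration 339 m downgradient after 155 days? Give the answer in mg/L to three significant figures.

0.0249 mg/L

For a continuous step input, C/C₀ ≈ ½·erfc((x−vt)/(2√(Dt))).
vt = 2.06 × 155 = 319.3 m and 2√(Dt) = 2√(0.241 × 155) = 12.22 m.
Argument (x−vt)/(2√(Dt)) = (339 − 319.3)/12.22 = 1.612; ½·erfc(1.612) = 0.01131.
C = 2.20 × 0.01131 = 0.0249 mg/L.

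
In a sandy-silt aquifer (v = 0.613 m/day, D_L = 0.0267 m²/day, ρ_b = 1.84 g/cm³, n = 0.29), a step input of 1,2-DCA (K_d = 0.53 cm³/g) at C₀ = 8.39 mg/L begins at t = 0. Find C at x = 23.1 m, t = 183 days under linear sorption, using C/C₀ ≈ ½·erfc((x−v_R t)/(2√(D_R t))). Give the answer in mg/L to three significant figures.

Retardation factor R = 1 + ρ_b·K_d/n = 1 + 1.84 × 0.53/0.29 = 4.363.
Sorption retards both mechanisms: v_R = v/R = 0.1405 m/day, D_R = D/R = 0.006120 m²/day.
v_R·t = 0.1405 × 183 = 25.7115 m; 2√(D_R t) = 2.117 m; argument = (23.1 − 25.7115)/2.117 = -1.234.
C = C₀ × ½·erfc(-1.234) = 8.39 × 0.9595 = 8.05 mg/L.

8.05 mg/L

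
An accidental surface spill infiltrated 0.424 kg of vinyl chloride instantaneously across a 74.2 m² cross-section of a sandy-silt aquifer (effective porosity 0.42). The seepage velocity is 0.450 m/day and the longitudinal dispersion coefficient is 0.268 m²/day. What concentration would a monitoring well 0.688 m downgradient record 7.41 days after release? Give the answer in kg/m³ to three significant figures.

0.00113 kg/m³

For an instantaneous plane source, C(x,t) = M/(n_e·A·√(4πDt)) · exp(−(x−vt)²/(4Dt)), with n_e·A the pore (flow) area.
Plume center vt = 0.450 × 7.41 = 3.3345 m, so the well at 0.688 m is 2.6465 m upgradient of the peak.
√(4πDt) = 4.996 m, giving peak height M/(n_e·A·√(4πDt)) = 0.424/(0.42 × 74.2 × 4.996) = 0.002723 kg/m³.
(x−vt)²/(4Dt) = (-2.6465)²/(4 × 0.268 × 7.41) = 0.8817; exp(−0.8817) = 0.4141.
C = 0.002723 × 0.4141 = 0.00113 kg/m³.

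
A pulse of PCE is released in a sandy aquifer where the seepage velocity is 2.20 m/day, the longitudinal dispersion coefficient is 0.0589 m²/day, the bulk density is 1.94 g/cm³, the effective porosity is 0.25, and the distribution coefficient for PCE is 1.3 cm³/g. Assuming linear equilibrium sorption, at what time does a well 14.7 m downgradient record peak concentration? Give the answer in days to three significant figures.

Retardation factor R = 1 + ρ_b·K_d/n = 1 + 1.94 × 1.3/0.25 = 11.09.
Sorption retards both mechanisms: v_R = v/R = 0.1984 m/day, D_R = D/R = 0.005311 m²/day.
Peak time from v_R²t² + 2D_R t − x² = 0: t = (√(D_R² + v_R²x²) − D_R)/v_R².
√(D_R² + v_R²x²) = √(0.005311² + 0.1984² × 14.7²) = 2.916; v_R² = 0.03936.
t = (2.916 − 0.005311)/0.03936 = 74.0 days.

74.0 days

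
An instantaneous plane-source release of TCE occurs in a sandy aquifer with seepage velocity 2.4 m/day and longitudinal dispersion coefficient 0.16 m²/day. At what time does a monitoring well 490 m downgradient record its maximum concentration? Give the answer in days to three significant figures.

204 days

For the 1D instantaneous-source solution, setting ∂C/∂t = 0 at fixed x gives v²t² + 2Dt − x² = 0, so t = (√(D² + v²x²) − D)/v².
√(D² + v²x²) = √(0.16² + 2.4² × 490²) = 1176; v² = 5.76.
t = (1176 − 0.16)/5.76 = 204 days (vs. the pure-advection estimate x/v = 204 d).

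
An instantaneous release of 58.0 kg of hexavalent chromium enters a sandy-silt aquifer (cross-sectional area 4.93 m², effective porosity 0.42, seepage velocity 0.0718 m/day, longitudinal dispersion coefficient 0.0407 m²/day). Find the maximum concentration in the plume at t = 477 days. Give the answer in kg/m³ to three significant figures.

1.79 kg/m³

The peak of an instantaneous 1D plume sits at x = vt; there the Gaussian factor is 1 and C_max = M/(n_e·A·√(4πDt)), where n_e·A is the pore area the mass is dissolved in.
√(4πDt) = √(4π × 0.0407 × 477) = 15.62 m, so C_max = 58.0/(0.42 × 4.93 × 15.62) = 1.79 kg/m³.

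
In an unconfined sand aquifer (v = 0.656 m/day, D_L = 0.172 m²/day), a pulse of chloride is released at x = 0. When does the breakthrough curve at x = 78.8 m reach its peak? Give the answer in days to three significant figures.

For the 1D instantaneous-source solution, setting ∂C/∂t = 0 at fixed x gives v²t² + 2Dt − x² = 0, so t = (√(D² + v²x²) − D)/v².
√(D² + v²x²) = √(0.172² + 0.656² × 78.8²) = 51.69; v² = 0.430336.
t = (51.69 − 0.172)/0.430336 = 120 days (vs. the pure-advection estimate x/v = 120 d).

120 days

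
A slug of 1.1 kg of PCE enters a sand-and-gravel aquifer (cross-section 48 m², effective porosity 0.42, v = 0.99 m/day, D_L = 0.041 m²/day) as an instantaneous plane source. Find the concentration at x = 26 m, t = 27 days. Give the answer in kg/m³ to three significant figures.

For an instantaneous plane source, C(x,t) = M/(n_e·A·√(4πDt)) · exp(−(x−vt)²/(4Dt)), with n_e·A the pore (flow) area.
Plume center vt = 0.99 × 27 = 26.73 m, so the well at 26 m is 0.73 m upgradient of the peak.
√(4πDt) = 3.730 m, giving peak height M/(n_e·A·√(4πDt)) = 1.1/(0.42 × 48 × 3.730) = 0.01463 kg/m³.
(x−vt)²/(4Dt) = (-0.73)²/(4 × 0.041 × 27) = 0.1203; exp(−0.1203) = 0.8867.
C = 0.01463 × 0.8867 = 0.0130 kg/m³.

0.0130 kg/m³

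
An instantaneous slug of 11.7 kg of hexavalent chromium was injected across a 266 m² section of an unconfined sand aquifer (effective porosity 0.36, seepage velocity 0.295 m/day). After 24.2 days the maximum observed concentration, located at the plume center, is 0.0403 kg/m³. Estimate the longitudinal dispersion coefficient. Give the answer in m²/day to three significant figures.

0.0302 m²/day

At the plume center C_max = M/(n_e·A·√(4πDt)), so D = M²/(4πt·(n_e·A·C_max)²).
n_e·A·C_max = 0.36 × 266 × 0.0403 = 3.859 kg/m.
D = 11.7²/(4π × 24.2 × 3.859²) = 0.0302 m²/day.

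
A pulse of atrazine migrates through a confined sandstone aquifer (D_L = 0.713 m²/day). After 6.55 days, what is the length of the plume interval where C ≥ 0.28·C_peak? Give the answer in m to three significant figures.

The plume is Gaussian with σ = √(2Dt) = √(2 × 0.713 × 6.55) = 3.056 m.
C/C_peak = exp(−Δx²/(2σ²)) = 0.28 ⇒ Δx = σ·√(−2 ln 0.28) = 3.056 × 1.596 = 4.877 m.
Width = 2Δx = 9.75 m.

9.75 m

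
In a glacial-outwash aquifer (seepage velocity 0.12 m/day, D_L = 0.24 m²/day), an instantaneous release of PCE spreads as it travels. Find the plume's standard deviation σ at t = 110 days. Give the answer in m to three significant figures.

7.27 m

Dispersive spreading gives a Gaussian with σ² = 2Dt; advection only shifts the center.
σ = √(2 × 0.24 × 110) = 7.27 m.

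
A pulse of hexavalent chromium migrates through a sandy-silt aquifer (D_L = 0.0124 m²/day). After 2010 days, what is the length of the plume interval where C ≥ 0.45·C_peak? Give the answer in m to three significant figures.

17.8 m

The plume is Gaussian with σ = √(2Dt) = √(2 × 0.0124 × 2010) = 7.060 m.
C/C_peak = exp(−Δx²/(2σ²)) = 0.45 ⇒ Δx = σ·√(−2 ln 0.45) = 7.060 × 1.264 = 8.924 m.
Width = 2Δx = 17.8 m.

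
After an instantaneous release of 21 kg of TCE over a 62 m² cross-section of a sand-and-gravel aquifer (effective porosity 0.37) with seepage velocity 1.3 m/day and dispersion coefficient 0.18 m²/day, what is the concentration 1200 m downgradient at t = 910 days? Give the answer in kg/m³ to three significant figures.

For an instantaneous plane source, C(x,t) = M/(n_e·A·√(4πDt)) · exp(−(x−vt)²/(4Dt)), with n_e·A the pore (flow) area.
Plume center vt = 1.3 × 910 = 1183 m, so the well at 1200 m is 17 m downgradient of the peak.
√(4πDt) = 45.37 m, giving peak height M/(n_e·A·√(4πDt)) = 21/(0.37 × 62 × 45.37) = 0.02018 kg/m³.
(x−vt)²/(4Dt) = (17)²/(4 × 0.18 × 910) = 0.4411; exp(−0.4411) = 0.6433.
C = 0.02018 × 0.6433 = 0.0130 kg/m³.

0.0130 kg/m³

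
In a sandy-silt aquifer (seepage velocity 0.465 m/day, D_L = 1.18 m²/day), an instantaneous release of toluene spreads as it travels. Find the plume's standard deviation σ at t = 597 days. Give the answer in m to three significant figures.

37.5 m

Dispersive spreading gives a Gaussian with σ² = 2Dt; advection only shifts the center.
σ = √(2 × 1.18 × 597) = 37.5 m.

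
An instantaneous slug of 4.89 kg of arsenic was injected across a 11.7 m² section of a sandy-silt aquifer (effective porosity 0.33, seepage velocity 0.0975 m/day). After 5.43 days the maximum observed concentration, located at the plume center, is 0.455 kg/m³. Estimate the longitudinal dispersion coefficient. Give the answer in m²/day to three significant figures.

0.114 m²/day

At the plume center C_max = M/(n_e·A·√(4πDt)), so D = M²/(4πt·(n_e·A·C_max)²).
n_e·A·C_max = 0.33 × 11.7 × 0.455 = 1.757 kg/m.
D = 4.89²/(4π × 5.43 × 1.757²) = 0.114 m²/day.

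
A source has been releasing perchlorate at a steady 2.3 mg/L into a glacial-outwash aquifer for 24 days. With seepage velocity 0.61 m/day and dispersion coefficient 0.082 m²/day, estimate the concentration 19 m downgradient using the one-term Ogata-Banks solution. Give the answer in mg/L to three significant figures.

For a continuous step input, C/C₀ ≈ ½·erfc((x−vt)/(2√(Dt))).
vt = 0.61 × 24 = 14.64 m and 2√(Dt) = 2√(0.082 × 24) = 2.806 m.
Argument (x−vt)/(2√(Dt)) = (19 − 14.64)/2.806 = 1.554; ½·erfc(1.554) = 0.01399.
C = 2.3 × 0.01399 = 0.0322 mg/L.

0.0322 mg/L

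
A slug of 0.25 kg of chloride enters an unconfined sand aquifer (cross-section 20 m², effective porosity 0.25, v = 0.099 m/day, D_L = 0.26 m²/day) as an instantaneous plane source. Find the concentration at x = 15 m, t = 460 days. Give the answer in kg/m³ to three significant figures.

For an instantaneous plane source, C(x,t) = M/(n_e·A·√(4πDt)) · exp(−(x−vt)²/(4Dt)), with n_e·A the pore (flow) area.
Plume center vt = 0.099 × 460 = 45.54 m, so the well at 15 m is 30.54 m upgradient of the peak.
√(4πDt) = 38.77 m, giving peak height M/(n_e·A·√(4πDt)) = 0.25/(0.25 × 20 × 38.77) = 0.001290 kg/m³.
(x−vt)²/(4Dt) = (-30.54)²/(4 × 0.26 × 460) = 1.950; exp(−1.950) = 0.1423.
C = 0.001290 × 0.1423 = 0.000184 kg/m³.

0.000184 kg/m³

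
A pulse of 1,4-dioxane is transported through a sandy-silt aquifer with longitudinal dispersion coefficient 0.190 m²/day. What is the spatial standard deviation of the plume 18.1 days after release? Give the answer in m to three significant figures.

2.62 m

Dispersive spreading gives a Gaussian with σ² = 2Dt; advection only shifts the center.
σ = √(2 × 0.190 × 18.1) = 2.62 m.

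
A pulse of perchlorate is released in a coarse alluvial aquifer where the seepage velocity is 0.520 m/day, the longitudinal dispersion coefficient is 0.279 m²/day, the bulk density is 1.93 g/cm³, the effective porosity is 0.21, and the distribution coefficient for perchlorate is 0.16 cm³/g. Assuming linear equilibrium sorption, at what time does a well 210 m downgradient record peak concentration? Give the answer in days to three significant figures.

Retardation factor R = 1 + ρ_b·K_d/n = 1 + 1.93 × 0.16/0.21 = 2.470.
Sorption retards both mechanisms: v_R = v/R = 0.2105 m/day, D_R = D/R = 0.1130 m²/day.
Peak time from v_R²t² + 2D_R t − x² = 0: t = (√(D_R² + v_R²x²) − D_R)/v_R².
√(D_R² + v_R²x²) = √(0.1130² + 0.2105² × 210²) = 44.21; v_R² = 0.04431.
t = (44.21 − 0.1130)/0.04431 = 995 days.

995 days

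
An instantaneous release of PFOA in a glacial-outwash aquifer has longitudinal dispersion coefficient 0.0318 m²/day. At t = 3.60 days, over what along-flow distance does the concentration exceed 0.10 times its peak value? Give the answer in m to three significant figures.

2.05 m

The plume is Gaussian with σ = √(2Dt) = √(2 × 0.0318 × 3.60) = 0.4785 m.
C/C_peak = exp(−Δx²/(2σ²)) = 0.10 ⇒ Δx = σ·√(−2 ln 0.10) = 0.4785 × 2.146 = 1.027 m.
Width = 2Δx = 2.05 m.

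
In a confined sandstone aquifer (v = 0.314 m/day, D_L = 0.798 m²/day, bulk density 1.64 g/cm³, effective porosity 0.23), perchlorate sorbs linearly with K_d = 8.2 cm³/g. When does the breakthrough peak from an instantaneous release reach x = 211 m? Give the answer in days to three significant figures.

39500 days

Retardation factor R = 1 + ρ_b·K_d/n = 1 + 1.64 × 8.2/0.23 = 59.47.
Sorption retards both mechanisms: v_R = v/R = 0.005280 m/day, D_R = D/R = 0.01342 m²/day.
Peak time from v_R²t² + 2D_R t − x² = 0: t = (√(D_R² + v_R²x²) − D_R)/v_R².
√(D_R² + v_R²x²) = √(0.01342² + 0.005280² × 211²) = 1.114; v_R² = 2.788e-05.
t = (1.114 − 0.01342)/2.788e-05 = 39500 days.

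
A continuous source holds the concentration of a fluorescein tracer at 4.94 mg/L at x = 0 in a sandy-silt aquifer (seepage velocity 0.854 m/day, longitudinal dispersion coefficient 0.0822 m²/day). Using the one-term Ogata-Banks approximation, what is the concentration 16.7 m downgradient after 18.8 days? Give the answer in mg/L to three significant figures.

For a continuous step input, C/C₀ ≈ ½·erfc((x−vt)/(2√(Dt))).
vt = 0.854 × 18.8 = 16.0552 m and 2√(Dt) = 2√(0.0822 × 18.8) = 2.486 m.
Argument (x−vt)/(2√(Dt)) = (16.7 − 16.0552)/2.486 = 0.2594; ½·erfc(0.2594) = 0.3569.
C = 4.94 × 0.3569 = 1.76 mg/L.

1.76 mg/L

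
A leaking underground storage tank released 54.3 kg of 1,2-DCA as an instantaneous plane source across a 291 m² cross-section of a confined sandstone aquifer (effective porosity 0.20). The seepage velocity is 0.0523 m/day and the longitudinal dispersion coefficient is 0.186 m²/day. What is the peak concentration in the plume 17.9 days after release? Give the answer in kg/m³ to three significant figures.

0.144 kg/m³

The peak of an instantaneous 1D plume sits at x = vt; there the Gaussian factor is 1 and C_max = M/(n_e·A·√(4πDt)), where n_e·A is the pore area the mass is dissolved in.
√(4πDt) = √(4π × 0.186 × 17.9) = 6.468 m, so C_max = 54.3/(0.20 × 291 × 6.468) = 0.144 kg/m³.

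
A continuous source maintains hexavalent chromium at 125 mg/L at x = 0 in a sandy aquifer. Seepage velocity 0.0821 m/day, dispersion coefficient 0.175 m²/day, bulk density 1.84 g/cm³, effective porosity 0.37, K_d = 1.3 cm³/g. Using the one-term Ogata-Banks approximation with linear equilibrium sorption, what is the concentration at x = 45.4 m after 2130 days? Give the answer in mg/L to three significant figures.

Retardation factor R = 1 + ρ_b·K_d/n = 1 + 1.84 × 1.3/0.37 = 7.465.
Sorption retards both mechanisms: v_R = v/R = 0.01100 m/day, D_R = D/R = 0.02344 m²/day.
v_R·t = 0.01100 × 2130 = 23.43 m; 2√(D_R t) = 14.13 m; argument = (45.4 − 23.43)/14.13 = 1.555.
C = C₀ × ½·erfc(1.555) = 125 × 0.01394 = 1.74 mg/L.

1.74 mg/L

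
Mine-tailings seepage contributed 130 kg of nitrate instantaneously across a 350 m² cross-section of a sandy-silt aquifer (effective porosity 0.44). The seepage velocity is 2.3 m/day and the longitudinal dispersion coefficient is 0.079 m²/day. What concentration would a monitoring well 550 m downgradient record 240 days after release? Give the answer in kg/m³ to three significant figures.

For an instantaneous plane source, C(x,t) = M/(n_e·A·√(4πDt)) · exp(−(x−vt)²/(4Dt)), with n_e·A the pore (flow) area.
Plume center vt = 2.3 × 240 = 552 m, so the well at 550 m is 2 m upgradient of the peak.
√(4πDt) = 15.44 m, giving peak height M/(n_e·A·√(4πDt)) = 130/(0.44 × 350 × 15.44) = 0.05467 kg/m³.
(x−vt)²/(4Dt) = (-2)²/(4 × 0.079 × 240) = 0.05274; exp(−0.05274) = 0.9486.
C = 0.05467 × 0.9486 = 0.0519 kg/m³.

0.0519 kg/m³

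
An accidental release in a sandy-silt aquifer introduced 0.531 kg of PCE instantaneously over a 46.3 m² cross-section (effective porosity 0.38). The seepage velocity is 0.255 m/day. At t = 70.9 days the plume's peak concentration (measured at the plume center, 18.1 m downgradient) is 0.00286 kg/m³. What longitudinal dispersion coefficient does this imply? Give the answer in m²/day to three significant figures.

At the plume center C_max = M/(n_e·A·√(4πDt)), so D = M²/(4πt·(n_e·A·C_max)²).
n_e·A·C_max = 0.38 × 46.3 × 0.00286 = 0.05032 kg/m.
D = 0.531²/(4π × 70.9 × 0.05032²) = 0.125 m²/day.

0.125 m²/day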